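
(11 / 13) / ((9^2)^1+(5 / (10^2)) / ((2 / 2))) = 220 / 21073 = 0.01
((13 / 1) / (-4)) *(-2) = 13 / 2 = 6.50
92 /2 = 46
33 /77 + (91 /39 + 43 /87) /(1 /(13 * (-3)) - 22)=52347 /174377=0.30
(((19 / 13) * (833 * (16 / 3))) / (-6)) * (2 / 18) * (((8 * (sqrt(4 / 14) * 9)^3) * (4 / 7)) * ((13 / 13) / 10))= -744192 * sqrt(14) / 455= -6119.81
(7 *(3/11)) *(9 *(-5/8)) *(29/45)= -609/88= -6.92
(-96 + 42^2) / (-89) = -18.74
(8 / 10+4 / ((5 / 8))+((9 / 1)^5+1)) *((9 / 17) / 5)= 2657574 / 425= 6253.12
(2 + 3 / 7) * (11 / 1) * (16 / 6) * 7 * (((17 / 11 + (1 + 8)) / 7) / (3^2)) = 15776 / 189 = 83.47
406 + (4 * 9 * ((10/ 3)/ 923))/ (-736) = 34475881/ 84916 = 406.00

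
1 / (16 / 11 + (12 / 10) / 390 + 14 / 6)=10725 / 40658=0.26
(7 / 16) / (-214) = -7 / 3424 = -0.00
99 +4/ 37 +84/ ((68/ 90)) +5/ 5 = 132898/ 629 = 211.28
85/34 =5/2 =2.50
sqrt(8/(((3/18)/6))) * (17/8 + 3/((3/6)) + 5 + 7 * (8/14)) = 411 * sqrt(2)/2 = 290.62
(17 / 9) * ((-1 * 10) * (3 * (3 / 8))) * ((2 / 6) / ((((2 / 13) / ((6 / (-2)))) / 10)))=5525 / 4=1381.25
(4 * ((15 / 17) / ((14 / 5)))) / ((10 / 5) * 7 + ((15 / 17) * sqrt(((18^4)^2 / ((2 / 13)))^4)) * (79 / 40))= 75 / 532001918329425421324097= 0.00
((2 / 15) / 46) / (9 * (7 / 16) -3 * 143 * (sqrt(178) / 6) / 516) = 196768 * sqrt(178) / 5921170715 + 5591376 / 5921170715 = 0.00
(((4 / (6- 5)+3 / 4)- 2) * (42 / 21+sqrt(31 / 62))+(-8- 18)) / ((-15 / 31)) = 38.35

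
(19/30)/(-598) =-19/17940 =-0.00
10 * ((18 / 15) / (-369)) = -4 / 123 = -0.03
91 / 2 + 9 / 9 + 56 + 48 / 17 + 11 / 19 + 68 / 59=4080295 / 38114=107.06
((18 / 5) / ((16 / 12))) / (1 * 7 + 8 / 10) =9 / 26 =0.35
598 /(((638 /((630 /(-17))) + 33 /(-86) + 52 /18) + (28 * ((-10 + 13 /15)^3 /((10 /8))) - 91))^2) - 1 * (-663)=20175743719004836748703567 /30430985908433056130209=663.00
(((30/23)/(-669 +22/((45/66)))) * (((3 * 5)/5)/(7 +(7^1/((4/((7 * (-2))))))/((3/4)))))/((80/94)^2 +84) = 4473225/1582855119538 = 0.00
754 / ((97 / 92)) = 69368 / 97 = 715.13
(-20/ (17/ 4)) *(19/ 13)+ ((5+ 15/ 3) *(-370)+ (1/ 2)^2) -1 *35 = -3307599/ 884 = -3741.63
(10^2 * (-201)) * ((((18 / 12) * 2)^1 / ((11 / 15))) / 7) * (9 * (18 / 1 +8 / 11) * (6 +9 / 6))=-12577072500 / 847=-14848963.99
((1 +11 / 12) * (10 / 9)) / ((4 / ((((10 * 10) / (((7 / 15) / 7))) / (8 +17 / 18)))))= 625 / 7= 89.29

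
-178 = -178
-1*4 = -4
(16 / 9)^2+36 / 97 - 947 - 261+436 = -6037856 / 7857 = -768.47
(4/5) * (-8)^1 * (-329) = 10528/5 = 2105.60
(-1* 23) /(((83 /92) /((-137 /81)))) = 43.12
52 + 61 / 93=4897 / 93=52.66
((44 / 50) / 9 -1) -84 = -19103 / 225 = -84.90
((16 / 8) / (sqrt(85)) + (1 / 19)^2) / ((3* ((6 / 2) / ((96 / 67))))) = 32 / 72561 + 64* sqrt(85) / 17085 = 0.03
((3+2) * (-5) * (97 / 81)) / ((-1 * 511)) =2425 / 41391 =0.06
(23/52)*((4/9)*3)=23/39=0.59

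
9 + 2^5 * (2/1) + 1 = 74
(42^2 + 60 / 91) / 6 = 26764 / 91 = 294.11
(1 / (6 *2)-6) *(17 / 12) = -1207 / 144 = -8.38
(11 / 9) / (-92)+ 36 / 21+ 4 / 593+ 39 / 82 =307674457 / 140918148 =2.18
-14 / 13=-1.08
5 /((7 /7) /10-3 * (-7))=50 /211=0.24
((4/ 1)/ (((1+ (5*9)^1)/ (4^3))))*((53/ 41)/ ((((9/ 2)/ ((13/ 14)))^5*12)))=0.00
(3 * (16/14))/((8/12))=36/7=5.14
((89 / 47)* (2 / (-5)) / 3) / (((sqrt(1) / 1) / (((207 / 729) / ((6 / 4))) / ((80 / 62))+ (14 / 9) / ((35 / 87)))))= -7387 / 7290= -1.01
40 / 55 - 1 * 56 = -608 / 11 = -55.27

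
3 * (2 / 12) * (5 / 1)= 5 / 2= 2.50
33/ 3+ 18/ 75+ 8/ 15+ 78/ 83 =79139/ 6225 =12.71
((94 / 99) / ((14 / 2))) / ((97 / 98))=1316 / 9603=0.14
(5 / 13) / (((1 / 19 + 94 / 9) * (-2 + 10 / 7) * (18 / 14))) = -931 / 18668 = -0.05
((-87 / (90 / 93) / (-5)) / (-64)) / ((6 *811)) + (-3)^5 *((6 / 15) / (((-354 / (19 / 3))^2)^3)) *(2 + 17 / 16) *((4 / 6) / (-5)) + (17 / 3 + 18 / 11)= 57695945486657667321343 / 7900337148643646467200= 7.30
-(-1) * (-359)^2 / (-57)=-128881 / 57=-2261.07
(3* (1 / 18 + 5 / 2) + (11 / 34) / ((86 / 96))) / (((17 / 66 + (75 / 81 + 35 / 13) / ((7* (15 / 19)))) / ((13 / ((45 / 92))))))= 25291962696 / 108144871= 233.87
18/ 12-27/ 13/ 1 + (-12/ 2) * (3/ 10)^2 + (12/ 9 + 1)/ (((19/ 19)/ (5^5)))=7108286/ 975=7290.55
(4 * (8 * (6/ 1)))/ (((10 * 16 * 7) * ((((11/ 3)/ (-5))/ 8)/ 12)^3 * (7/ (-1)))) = 3583180800/ 65219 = 54940.75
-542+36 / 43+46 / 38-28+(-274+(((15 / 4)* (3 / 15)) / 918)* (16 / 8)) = -420978683 / 500004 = -841.95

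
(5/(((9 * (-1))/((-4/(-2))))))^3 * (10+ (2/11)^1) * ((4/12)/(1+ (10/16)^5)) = -3670016000/863477901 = -4.25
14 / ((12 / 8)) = 28 / 3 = 9.33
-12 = -12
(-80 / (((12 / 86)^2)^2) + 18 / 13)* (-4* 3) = 888882428 / 351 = 2532428.57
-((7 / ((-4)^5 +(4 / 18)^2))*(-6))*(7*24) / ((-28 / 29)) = 5103 / 715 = 7.14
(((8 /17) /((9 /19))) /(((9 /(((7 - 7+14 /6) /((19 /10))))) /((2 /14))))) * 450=8.71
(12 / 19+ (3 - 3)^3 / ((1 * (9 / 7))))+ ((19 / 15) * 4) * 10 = 2924 / 57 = 51.30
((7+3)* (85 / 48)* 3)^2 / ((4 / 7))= 1264375 / 256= 4938.96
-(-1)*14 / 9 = 14 / 9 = 1.56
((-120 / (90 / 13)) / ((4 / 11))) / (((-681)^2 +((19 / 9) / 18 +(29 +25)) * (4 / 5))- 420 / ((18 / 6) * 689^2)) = -9164488905 / 89171943402119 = -0.00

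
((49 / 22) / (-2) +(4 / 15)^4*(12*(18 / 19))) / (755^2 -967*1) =-1655513 / 891998415000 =-0.00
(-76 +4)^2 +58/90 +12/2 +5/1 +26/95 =5195.92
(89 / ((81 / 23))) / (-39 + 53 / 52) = -106444 / 159975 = -0.67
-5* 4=-20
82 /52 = 41 /26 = 1.58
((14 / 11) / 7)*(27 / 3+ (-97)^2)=18836 / 11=1712.36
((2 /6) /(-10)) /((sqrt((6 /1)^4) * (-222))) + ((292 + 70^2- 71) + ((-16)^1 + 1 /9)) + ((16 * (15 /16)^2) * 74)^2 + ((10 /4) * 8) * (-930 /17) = 17720655394613 /16303680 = 1086911.38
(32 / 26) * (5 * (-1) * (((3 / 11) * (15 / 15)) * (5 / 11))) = -1200 / 1573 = -0.76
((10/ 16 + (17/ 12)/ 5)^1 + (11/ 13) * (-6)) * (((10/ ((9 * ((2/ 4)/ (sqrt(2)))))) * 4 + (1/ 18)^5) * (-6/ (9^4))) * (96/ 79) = 6503/ 2652538948020 + 832384 * sqrt(2)/ 20214441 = 0.06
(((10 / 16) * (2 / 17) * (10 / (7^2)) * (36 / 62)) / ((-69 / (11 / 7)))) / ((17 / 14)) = -1650 / 10096793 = -0.00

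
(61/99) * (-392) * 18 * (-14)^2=-9373504/11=-852136.73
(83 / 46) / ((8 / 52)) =1079 / 92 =11.73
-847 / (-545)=847 / 545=1.55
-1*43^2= -1849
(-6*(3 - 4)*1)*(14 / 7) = 12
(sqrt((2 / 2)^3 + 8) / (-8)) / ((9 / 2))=-1 / 12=-0.08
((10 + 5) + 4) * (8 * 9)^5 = 36763435008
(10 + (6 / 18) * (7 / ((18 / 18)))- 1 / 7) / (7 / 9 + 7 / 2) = 1536 / 539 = 2.85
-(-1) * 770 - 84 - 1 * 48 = 638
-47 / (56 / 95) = -4465 / 56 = -79.73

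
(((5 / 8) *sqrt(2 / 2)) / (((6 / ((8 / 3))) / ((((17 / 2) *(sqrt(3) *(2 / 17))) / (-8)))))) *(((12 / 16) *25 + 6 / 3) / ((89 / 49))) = -20335 *sqrt(3) / 51264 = -0.69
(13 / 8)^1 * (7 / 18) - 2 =-1.37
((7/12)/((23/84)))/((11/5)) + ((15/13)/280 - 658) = -121013953/184184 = -657.03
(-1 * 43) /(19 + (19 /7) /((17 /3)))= -5117 /2318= -2.21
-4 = -4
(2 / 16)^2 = 0.02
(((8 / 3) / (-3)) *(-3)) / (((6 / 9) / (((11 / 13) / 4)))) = 11 / 13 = 0.85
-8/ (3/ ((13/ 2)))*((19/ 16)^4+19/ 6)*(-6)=536.14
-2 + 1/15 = -29/15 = -1.93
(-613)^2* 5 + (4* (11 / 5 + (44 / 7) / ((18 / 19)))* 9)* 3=65792971 / 35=1879799.17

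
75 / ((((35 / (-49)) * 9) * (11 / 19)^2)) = -12635 / 363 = -34.81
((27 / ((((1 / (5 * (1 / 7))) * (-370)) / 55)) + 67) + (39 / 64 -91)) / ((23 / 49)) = -3046701 / 54464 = -55.94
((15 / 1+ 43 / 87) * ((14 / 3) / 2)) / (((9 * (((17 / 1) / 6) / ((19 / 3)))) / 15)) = 1792840 / 13311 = 134.69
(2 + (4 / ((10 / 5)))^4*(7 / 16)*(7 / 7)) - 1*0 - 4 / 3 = 23 / 3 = 7.67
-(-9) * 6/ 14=27/ 7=3.86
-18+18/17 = -288/17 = -16.94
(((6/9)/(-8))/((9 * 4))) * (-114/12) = 19/864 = 0.02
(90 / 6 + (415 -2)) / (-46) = -214 / 23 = -9.30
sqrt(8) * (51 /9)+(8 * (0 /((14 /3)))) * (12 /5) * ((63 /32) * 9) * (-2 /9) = 16.03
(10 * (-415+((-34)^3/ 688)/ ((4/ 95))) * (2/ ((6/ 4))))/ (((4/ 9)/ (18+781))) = -42469753.34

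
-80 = -80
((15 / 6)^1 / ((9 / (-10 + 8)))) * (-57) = 95 / 3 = 31.67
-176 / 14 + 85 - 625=-3868 / 7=-552.57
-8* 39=-312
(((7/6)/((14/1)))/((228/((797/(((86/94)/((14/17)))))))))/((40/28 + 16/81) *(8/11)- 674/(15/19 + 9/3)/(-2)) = 181713609/62448930143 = 0.00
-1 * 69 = -69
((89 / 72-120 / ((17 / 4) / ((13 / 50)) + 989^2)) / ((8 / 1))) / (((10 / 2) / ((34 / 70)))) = 38474148043 / 2563502356800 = 0.02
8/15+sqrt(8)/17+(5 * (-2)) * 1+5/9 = -401/45+2 * sqrt(2)/17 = -8.74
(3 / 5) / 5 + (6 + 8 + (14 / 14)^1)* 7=2628 / 25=105.12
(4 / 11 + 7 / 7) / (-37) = -15 / 407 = -0.04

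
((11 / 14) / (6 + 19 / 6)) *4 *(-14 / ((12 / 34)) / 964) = -17 / 1205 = -0.01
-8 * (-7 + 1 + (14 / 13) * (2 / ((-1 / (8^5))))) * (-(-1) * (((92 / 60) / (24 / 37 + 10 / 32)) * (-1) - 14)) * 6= -1954170715072 / 36985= -52836845.07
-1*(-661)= 661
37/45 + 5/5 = 82/45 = 1.82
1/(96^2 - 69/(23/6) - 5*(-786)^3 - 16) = 1/2427947462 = 0.00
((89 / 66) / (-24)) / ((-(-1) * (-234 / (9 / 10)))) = 89 / 411840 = 0.00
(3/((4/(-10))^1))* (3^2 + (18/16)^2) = -9855/128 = -76.99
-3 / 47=-0.06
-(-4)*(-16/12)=-16/3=-5.33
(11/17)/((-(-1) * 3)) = 0.22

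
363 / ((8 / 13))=4719 / 8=589.88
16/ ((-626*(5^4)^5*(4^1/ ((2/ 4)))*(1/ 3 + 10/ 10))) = -3/ 119400024414062500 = -0.00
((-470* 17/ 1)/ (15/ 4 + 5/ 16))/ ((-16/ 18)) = 28764/ 13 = 2212.62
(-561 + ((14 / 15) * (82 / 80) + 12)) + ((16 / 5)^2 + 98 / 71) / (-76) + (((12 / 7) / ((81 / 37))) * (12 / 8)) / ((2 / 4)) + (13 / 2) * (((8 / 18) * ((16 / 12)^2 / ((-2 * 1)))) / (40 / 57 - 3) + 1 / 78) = -181911290917 / 333998910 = -544.65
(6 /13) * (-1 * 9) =-54 /13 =-4.15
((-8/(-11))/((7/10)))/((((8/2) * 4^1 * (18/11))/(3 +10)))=65/126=0.52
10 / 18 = 5 / 9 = 0.56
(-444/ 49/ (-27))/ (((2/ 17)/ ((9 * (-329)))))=-59126/ 7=-8446.57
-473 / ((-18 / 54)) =1419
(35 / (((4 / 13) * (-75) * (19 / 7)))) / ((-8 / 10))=637 / 912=0.70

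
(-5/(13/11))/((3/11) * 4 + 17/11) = -605/377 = -1.60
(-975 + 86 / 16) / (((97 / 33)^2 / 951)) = -8033451723 / 75272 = -106725.63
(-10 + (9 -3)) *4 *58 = -928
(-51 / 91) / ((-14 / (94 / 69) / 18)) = 14382 / 14651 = 0.98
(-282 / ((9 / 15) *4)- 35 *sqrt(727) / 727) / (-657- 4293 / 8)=280 *sqrt(727) / 6942123 + 940 / 9549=0.10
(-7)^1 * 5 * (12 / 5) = -84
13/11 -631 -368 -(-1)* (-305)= -14331/11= -1302.82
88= 88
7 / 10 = 0.70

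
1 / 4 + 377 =1509 / 4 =377.25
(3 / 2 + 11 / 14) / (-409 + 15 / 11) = -44 / 7847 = -0.01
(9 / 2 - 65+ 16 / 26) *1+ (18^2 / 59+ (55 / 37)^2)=-52.18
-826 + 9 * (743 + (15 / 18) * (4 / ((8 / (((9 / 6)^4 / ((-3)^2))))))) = 375239 / 64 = 5863.11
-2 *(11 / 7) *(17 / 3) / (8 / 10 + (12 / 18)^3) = -8415 / 518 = -16.25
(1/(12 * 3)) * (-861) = -287/12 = -23.92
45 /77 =0.58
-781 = -781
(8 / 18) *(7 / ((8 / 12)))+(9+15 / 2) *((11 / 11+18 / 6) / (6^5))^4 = 44432481042443 / 9521245937664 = 4.67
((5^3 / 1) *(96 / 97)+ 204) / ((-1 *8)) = -7947 / 194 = -40.96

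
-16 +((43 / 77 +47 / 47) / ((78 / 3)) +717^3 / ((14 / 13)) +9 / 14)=342615369871 / 1001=342273096.77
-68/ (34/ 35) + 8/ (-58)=-2034/ 29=-70.14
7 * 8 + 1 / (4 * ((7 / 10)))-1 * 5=719 / 14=51.36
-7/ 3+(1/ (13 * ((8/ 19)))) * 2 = -1.97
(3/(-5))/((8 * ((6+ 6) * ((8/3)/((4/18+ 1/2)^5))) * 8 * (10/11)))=-4084223/64497254400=-0.00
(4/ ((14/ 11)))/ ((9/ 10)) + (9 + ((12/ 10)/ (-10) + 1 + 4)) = 27361/ 1575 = 17.37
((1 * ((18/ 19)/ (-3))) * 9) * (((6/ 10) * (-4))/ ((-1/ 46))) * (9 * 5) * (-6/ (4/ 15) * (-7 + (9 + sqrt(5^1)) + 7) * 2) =12072240 * sqrt(5)/ 19 + 108650160/ 19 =7139184.70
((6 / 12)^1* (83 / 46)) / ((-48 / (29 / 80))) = -2407 / 353280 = -0.01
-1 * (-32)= 32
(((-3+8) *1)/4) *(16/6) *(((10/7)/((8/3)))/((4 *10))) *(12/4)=15/112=0.13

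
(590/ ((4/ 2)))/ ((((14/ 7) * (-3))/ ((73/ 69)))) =-21535/ 414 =-52.02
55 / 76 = 0.72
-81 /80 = -1.01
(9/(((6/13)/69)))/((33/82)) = 36777/11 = 3343.36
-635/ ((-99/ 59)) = 378.43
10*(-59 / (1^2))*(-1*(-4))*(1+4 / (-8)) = -1180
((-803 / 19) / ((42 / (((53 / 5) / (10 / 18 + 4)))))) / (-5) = 0.47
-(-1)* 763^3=444194947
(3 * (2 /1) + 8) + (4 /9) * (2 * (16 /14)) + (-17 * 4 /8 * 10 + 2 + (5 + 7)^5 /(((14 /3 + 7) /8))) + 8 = 53728817 /315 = 170567.67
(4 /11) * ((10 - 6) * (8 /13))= 128 /143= 0.90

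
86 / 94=43 / 47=0.91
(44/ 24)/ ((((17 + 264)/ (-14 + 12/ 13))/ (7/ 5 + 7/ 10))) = -1309/ 7306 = -0.18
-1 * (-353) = 353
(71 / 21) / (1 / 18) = 426 / 7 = 60.86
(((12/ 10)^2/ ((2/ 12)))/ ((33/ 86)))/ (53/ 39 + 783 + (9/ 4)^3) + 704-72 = 345215451032/ 546202525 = 632.03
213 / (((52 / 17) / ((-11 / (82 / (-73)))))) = 2907663 / 4264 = 681.91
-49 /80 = -0.61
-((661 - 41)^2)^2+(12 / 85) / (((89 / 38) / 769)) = -1117829818049336 / 7565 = -147763359953.65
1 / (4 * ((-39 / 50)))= -25 / 78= -0.32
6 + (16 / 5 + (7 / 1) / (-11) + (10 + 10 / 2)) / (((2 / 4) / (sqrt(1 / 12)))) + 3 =9 + 322 * sqrt(3) / 55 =19.14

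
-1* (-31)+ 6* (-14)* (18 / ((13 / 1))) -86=-2227 / 13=-171.31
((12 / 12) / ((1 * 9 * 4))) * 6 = 1 / 6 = 0.17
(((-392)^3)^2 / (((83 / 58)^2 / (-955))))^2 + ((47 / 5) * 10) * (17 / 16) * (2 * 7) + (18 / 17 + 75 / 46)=212514354571111626029399831146333749835102872749 / 74224814044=2863117372650263045897134000000000000.00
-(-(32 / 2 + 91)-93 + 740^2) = -547400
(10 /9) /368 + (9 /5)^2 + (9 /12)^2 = 315097 /82800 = 3.81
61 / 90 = 0.68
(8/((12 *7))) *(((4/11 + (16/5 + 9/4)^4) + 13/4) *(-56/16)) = -1559099771/5280000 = -295.28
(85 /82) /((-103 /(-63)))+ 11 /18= 47324 /38007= 1.25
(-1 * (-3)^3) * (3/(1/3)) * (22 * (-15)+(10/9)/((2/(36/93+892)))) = 1248750/31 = 40282.26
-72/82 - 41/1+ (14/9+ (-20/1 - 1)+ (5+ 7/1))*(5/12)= -199171/4428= -44.98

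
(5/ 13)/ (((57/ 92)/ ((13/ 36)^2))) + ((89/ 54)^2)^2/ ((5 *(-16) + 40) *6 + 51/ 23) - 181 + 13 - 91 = -228798205827521/ 883561052016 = -258.95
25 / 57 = 0.44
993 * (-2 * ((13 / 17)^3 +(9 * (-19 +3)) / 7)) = 1374496698 / 34391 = 39966.76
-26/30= -13/15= -0.87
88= 88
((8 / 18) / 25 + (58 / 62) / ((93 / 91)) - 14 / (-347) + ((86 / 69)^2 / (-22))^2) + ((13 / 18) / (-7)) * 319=-31.93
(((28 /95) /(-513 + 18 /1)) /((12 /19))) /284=-7 /2108700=-0.00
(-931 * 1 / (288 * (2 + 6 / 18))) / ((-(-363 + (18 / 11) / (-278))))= -203357 / 53283456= -0.00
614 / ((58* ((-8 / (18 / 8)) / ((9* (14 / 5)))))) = -75.03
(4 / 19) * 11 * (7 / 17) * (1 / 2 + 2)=770 / 323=2.38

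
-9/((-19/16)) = 144/19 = 7.58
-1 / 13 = -0.08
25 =25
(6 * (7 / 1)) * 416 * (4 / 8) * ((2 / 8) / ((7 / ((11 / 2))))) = 1716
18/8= 9/4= 2.25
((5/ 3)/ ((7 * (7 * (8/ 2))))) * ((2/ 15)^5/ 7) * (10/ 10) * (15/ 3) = 8/ 31255875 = 0.00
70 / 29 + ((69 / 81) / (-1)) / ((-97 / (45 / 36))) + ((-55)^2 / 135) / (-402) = 144663925 / 61064604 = 2.37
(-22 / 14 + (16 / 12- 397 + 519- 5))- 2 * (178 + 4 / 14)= -5036 / 21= -239.81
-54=-54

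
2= 2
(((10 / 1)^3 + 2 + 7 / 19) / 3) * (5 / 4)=95225 / 228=417.65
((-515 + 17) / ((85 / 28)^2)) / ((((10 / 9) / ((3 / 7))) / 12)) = -9035712 / 36125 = -250.12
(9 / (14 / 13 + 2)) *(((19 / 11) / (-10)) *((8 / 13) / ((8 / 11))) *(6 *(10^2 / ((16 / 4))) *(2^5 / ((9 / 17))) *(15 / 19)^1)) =-3060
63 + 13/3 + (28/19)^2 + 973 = 1129033/1083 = 1042.51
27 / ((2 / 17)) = 459 / 2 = 229.50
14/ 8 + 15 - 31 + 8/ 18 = -497/ 36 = -13.81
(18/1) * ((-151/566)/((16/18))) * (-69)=843939/2264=372.76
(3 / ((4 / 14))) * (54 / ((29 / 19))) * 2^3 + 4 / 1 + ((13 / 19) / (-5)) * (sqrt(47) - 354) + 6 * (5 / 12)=16677691 / 5510 - 13 * sqrt(47) / 95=3025.87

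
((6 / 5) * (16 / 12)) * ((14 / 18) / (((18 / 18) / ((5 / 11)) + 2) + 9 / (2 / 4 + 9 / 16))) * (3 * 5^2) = 23800 / 3231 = 7.37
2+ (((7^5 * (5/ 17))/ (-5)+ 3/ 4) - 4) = -67313/ 68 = -989.90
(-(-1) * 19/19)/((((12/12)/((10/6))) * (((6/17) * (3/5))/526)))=111775/27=4139.81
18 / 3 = 6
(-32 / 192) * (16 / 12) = -2 / 9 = -0.22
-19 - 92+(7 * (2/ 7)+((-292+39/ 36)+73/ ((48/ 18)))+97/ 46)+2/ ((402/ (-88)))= -4572095/ 12328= -370.87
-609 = -609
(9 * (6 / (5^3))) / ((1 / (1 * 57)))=3078 / 125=24.62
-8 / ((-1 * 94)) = 4 / 47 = 0.09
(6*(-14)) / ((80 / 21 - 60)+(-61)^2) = -1764 / 76961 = -0.02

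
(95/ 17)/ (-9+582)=95/ 9741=0.01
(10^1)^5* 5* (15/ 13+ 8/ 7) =104500000/ 91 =1148351.65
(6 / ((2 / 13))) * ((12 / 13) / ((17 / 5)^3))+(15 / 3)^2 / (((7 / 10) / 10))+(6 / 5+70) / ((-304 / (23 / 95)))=444465001623 / 1241515100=358.00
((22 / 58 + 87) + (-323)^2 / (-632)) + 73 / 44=-15330097 / 201608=-76.04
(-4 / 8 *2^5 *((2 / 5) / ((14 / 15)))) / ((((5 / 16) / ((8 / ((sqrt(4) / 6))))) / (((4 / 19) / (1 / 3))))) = -221184 / 665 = -332.61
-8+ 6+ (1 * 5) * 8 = 38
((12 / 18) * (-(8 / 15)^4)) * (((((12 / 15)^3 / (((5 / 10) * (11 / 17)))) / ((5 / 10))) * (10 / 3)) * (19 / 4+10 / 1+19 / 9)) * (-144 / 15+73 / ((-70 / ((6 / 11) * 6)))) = 3613965418496 / 28943578125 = 124.86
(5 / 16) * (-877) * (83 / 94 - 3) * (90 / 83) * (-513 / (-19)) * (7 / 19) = 7421590575 / 1185904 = 6258.17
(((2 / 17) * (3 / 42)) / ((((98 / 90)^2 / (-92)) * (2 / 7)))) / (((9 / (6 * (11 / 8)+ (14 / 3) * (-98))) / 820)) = 224198250 / 2401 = 93377.03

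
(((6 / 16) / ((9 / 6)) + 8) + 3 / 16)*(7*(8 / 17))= 945 / 34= 27.79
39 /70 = 0.56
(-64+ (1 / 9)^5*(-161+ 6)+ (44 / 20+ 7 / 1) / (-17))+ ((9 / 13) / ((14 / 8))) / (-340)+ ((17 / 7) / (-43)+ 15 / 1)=-194834396542 / 3927998529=-49.60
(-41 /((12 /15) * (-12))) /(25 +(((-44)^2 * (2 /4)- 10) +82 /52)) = 2665 /614376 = 0.00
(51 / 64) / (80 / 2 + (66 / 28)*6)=357 / 24256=0.01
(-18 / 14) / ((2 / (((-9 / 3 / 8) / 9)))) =3 / 112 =0.03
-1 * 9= -9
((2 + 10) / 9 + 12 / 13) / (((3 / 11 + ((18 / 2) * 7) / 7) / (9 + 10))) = 9196 / 1989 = 4.62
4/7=0.57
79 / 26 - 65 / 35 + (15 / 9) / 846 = 136645 / 115479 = 1.18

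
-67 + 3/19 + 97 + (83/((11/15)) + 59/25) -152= -6.30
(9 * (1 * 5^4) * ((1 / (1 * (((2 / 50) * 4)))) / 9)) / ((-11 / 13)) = -203125 / 44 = -4616.48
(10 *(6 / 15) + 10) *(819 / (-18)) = -637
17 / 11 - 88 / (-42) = 841 / 231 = 3.64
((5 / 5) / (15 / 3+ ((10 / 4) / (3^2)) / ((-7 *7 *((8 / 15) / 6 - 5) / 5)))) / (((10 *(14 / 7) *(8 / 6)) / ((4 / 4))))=0.01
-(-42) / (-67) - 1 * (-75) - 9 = 4380 / 67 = 65.37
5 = 5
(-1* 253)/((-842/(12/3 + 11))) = 3795/842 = 4.51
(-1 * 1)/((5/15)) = -3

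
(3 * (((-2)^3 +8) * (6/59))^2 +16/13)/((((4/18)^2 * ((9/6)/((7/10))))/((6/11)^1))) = 4536/715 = 6.34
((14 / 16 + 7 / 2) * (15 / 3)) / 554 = 175 / 4432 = 0.04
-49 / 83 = -0.59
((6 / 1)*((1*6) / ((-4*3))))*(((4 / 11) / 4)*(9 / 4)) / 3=-9 / 44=-0.20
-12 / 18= -2 / 3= -0.67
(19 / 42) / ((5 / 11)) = 209 / 210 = 1.00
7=7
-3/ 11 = -0.27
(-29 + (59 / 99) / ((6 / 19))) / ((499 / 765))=-1368925 / 32934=-41.57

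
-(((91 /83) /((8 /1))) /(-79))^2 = -0.00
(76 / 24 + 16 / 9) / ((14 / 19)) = 1691 / 252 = 6.71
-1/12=-0.08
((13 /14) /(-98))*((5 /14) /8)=-65 /153664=-0.00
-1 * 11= -11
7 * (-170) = -1190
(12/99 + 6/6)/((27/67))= 2.78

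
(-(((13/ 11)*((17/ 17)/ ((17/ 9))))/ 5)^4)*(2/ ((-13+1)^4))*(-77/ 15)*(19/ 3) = 34187517/ 44466580400000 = 0.00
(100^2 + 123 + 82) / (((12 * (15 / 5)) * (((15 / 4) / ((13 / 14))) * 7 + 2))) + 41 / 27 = 462529 / 42498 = 10.88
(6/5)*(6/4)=9/5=1.80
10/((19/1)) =10/19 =0.53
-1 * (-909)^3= 751089429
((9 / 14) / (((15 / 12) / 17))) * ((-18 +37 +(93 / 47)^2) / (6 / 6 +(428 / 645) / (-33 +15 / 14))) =893183724360 / 4365560549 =204.60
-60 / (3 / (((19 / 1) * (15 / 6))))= -950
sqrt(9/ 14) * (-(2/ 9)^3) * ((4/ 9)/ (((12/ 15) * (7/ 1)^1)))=-20 * sqrt(14)/ 107163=-0.00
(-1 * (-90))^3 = 729000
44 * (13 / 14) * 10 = 2860 / 7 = 408.57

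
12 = 12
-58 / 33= -1.76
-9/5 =-1.80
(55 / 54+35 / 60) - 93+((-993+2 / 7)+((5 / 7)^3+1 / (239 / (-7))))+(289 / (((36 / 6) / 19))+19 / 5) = -7295767501 / 44267580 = -164.81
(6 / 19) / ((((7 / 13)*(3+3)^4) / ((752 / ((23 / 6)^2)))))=4888 / 211071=0.02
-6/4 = -3/2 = -1.50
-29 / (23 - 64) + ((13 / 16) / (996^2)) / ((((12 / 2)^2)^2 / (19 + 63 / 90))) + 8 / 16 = 1.21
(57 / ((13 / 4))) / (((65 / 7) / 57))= 90972 / 845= 107.66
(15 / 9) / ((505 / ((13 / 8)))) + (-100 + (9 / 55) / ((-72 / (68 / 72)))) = -79989427 / 799920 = -100.00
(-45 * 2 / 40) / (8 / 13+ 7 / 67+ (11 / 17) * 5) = -133263 / 234256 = -0.57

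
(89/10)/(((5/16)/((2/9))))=1424/225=6.33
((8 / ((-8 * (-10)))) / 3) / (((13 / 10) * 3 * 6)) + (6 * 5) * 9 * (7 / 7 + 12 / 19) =5875759 / 13338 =440.53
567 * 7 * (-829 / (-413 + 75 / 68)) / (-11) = -223740468 / 308099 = -726.20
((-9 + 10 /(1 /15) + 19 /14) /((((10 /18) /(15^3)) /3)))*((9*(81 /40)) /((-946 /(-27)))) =142986858255 /105952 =1349543.74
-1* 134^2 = -17956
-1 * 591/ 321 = -197/ 107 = -1.84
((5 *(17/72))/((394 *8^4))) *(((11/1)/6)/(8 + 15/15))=935/6274547712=0.00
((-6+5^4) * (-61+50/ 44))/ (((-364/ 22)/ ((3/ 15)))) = 815223/ 1820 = 447.92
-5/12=-0.42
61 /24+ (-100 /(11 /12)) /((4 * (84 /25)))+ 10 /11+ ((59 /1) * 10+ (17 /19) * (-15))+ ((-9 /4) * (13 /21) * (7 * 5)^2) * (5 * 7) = -2076763747 /35112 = -59146.84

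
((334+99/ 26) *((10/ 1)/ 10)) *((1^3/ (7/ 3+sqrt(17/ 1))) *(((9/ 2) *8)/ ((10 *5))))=-1659987/ 33800+711423 *sqrt(17)/ 33800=37.67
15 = 15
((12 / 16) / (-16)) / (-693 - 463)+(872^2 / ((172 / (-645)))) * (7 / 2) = -738363279357 / 73984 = -9980040.00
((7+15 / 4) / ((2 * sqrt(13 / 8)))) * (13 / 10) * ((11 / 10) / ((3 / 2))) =473 * sqrt(26) / 600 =4.02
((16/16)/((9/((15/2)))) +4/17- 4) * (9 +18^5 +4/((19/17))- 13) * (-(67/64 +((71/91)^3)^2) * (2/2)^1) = 7048165.30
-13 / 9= -1.44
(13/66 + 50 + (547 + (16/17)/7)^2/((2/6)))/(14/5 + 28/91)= 54561320309015/188794452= 288998.54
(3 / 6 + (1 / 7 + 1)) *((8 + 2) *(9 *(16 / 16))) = 1035 / 7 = 147.86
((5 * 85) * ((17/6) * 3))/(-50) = -289/4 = -72.25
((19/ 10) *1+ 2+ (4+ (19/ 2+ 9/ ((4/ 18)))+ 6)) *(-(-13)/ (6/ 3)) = 8307/ 20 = 415.35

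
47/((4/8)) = 94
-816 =-816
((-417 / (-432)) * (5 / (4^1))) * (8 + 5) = 9035 / 576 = 15.69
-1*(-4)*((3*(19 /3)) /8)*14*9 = 1197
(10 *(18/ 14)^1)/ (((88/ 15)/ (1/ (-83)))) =-675/ 25564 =-0.03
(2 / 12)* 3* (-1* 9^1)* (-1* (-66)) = -297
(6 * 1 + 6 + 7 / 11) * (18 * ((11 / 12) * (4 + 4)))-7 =1661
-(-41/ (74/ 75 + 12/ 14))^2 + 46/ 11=-459407161/ 937024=-490.28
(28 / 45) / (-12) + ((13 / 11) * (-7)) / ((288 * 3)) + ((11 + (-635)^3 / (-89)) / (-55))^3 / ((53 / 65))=-62849865013769557357692999221 / 358060522802400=-175528607627191.59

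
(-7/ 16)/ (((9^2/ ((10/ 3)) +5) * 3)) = -35/ 7032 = -0.00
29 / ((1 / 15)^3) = 97875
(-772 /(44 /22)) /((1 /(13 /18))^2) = -201.34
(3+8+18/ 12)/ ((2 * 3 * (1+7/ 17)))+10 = 3305/ 288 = 11.48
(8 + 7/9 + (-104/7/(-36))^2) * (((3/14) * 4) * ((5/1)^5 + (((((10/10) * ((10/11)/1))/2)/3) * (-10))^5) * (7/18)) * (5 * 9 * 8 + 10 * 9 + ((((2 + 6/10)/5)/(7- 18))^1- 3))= 21299758217516780000/5125836368961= 4155372.25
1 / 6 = 0.17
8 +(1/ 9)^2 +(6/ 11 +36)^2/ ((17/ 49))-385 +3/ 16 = 9257999435/ 2665872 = 3472.78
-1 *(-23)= 23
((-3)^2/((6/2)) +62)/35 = 13/7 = 1.86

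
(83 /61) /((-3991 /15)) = -1245 /243451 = -0.01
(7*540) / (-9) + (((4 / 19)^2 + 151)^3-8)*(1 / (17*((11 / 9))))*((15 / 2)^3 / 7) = 41379465823812615 / 4140037528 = 9994949.45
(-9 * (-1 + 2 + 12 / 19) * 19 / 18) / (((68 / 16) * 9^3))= -62 / 12393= -0.01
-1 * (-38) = 38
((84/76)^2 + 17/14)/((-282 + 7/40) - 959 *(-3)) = 246220/262320289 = 0.00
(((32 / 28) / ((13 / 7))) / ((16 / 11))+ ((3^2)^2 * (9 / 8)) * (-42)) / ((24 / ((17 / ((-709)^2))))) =-0.01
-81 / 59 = -1.37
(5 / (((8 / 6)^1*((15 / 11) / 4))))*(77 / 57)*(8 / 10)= 3388 / 285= 11.89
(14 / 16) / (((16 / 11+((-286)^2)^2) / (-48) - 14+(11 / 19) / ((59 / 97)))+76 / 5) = -431585 / 68751341645992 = -0.00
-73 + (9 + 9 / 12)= -253 / 4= -63.25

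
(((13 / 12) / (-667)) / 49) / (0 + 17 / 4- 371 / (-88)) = -286 / 73046505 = -0.00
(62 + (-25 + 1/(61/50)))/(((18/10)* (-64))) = -3845/11712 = -0.33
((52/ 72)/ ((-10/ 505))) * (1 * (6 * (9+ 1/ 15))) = -89284/ 45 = -1984.09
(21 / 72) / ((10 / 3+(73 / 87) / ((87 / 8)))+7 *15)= 17661 / 6564472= 0.00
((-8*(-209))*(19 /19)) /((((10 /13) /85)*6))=92378 /3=30792.67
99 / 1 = 99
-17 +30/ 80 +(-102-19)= -1101/ 8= -137.62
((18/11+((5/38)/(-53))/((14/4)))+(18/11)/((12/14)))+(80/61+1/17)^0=4.54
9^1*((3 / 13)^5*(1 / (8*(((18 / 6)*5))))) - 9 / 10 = -13365819 / 14851720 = -0.90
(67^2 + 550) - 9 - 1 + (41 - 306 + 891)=5655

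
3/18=1/6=0.17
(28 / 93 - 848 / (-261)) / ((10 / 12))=57448 / 13485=4.26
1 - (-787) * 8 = 6297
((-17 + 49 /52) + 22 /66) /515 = -2453 /80340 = -0.03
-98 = -98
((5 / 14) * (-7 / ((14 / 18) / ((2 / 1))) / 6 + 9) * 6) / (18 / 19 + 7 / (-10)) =17100 / 329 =51.98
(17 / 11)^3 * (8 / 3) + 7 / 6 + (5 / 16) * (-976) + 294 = 79 / 7986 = 0.01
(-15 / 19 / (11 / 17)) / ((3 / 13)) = -1105 / 209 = -5.29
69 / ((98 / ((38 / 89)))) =1311 / 4361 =0.30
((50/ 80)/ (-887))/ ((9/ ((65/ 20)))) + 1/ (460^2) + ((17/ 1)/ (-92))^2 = 114510691/ 3378405600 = 0.03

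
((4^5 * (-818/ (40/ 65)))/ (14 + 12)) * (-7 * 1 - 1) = 418816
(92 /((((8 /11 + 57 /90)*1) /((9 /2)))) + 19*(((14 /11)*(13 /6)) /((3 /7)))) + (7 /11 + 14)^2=313302658 /488961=640.75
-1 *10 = -10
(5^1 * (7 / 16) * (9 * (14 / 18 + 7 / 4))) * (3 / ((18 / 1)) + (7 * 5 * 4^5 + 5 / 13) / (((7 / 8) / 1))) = 782757185 / 384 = 2038430.17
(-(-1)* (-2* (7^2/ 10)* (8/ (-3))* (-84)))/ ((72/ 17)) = -23324/ 45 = -518.31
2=2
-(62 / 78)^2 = -961 / 1521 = -0.63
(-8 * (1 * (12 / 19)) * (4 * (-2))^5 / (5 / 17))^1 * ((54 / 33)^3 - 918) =-65029879627776 / 126445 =-514293800.69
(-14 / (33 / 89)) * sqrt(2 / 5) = -1246 * sqrt(10) / 165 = -23.88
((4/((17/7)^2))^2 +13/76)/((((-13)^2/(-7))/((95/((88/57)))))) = -7990751055/4968497248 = -1.61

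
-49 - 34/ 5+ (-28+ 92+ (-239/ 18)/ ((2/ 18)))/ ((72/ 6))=-2417/ 40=-60.42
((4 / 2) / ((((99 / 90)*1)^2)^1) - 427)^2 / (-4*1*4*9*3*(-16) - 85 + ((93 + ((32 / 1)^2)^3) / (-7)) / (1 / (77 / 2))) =-5297704178 / 172927009566553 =-0.00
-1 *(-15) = 15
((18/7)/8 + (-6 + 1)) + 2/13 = -1647/364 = -4.52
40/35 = 8/7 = 1.14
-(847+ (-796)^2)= -634463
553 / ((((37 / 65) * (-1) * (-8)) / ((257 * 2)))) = 9237865 / 148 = 62418.01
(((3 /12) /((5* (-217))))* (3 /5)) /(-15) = 1 /108500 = 0.00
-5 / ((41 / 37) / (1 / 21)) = -185 / 861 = -0.21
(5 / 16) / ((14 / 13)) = 65 / 224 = 0.29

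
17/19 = 0.89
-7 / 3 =-2.33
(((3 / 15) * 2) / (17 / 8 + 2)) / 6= 8 / 495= 0.02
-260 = -260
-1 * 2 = -2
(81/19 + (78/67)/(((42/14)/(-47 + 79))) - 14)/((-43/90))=-307170/54739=-5.61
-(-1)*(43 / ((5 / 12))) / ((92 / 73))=9417 / 115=81.89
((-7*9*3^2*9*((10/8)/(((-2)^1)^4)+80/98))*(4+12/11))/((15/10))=-15491.25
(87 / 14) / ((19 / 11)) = 957 / 266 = 3.60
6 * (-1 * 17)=-102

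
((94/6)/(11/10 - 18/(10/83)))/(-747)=470/3323403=0.00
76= 76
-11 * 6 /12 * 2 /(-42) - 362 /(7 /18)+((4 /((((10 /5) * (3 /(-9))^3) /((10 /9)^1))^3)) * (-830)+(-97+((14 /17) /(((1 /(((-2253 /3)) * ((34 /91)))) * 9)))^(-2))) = 2123201351414197 /189504336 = 11203972.41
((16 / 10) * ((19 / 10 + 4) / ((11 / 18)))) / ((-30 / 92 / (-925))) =2410032 / 55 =43818.76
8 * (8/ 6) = 32/ 3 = 10.67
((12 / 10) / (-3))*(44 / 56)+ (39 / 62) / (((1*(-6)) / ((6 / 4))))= -4093 / 8680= -0.47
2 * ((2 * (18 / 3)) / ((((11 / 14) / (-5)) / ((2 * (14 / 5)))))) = -9408 / 11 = -855.27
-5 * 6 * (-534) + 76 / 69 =1105456 / 69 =16021.10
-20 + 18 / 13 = -242 / 13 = -18.62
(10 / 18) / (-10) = -1 / 18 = -0.06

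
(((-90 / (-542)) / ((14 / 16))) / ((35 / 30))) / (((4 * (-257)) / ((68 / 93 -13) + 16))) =-62460 / 105793793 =-0.00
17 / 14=1.21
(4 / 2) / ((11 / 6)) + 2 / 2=23 / 11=2.09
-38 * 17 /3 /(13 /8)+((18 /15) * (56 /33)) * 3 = -271136 /2145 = -126.40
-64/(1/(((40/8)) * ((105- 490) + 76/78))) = 4792640/39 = 122888.21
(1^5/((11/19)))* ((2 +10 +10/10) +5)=342/11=31.09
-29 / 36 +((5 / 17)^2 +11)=10.28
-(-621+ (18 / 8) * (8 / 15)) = 3099 / 5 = 619.80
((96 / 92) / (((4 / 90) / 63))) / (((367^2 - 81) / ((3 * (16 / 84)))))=1215 / 193499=0.01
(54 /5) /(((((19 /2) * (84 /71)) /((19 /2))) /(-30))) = -1917 /7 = -273.86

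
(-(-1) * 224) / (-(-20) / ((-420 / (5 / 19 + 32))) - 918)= -89376 / 366895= -0.24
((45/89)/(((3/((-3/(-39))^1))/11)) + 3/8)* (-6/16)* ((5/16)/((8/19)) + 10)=-19762875/9478144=-2.09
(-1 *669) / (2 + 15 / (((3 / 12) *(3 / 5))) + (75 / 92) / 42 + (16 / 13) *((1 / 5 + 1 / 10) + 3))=-56008680 / 8881097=-6.31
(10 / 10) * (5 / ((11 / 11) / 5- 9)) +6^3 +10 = 9919 / 44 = 225.43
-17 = -17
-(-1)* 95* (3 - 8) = -475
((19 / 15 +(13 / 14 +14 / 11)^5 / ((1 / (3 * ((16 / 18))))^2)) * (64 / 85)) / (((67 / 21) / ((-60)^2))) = 138011017893700608 / 440432450689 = 313353.43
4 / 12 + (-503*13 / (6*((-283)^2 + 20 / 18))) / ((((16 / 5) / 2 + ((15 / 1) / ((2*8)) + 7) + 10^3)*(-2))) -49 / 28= -25375586959 / 17912264244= -1.42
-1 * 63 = -63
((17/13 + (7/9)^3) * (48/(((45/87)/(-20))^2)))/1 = 3628168192/28431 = 127613.11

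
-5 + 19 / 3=4 / 3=1.33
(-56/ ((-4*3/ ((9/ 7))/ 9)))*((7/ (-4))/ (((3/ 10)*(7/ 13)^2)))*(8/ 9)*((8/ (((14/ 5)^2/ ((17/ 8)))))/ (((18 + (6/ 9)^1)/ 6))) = -3232125/ 4802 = -673.08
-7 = -7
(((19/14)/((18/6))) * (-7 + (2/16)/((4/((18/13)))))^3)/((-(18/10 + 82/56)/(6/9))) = 287825454185/9253131264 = 31.11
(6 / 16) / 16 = 3 / 128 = 0.02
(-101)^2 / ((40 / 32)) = 40804 / 5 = 8160.80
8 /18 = 4 /9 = 0.44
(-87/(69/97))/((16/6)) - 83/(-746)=-3140111/68632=-45.75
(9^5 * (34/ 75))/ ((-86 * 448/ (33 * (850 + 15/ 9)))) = -268692633/ 13760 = -19527.08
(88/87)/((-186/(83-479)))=1936/899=2.15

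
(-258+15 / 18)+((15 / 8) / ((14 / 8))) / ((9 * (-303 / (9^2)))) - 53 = -657931 / 2121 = -310.20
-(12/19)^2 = -144/361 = -0.40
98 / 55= 1.78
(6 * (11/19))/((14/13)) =429/133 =3.23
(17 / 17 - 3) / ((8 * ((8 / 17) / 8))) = -17 / 4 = -4.25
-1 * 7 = -7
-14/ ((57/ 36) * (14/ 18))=-11.37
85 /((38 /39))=3315 /38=87.24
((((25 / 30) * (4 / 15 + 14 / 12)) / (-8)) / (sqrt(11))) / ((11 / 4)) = -43 * sqrt(11) / 8712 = -0.02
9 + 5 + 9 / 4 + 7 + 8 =125 / 4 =31.25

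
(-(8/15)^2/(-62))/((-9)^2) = 32/564975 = 0.00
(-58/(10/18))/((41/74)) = -38628/205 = -188.43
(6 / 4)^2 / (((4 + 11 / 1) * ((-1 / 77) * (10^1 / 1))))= -231 / 200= -1.16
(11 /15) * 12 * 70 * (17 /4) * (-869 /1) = -2275042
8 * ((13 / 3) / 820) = 26 / 615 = 0.04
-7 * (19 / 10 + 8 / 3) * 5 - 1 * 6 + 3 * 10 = -815 / 6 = -135.83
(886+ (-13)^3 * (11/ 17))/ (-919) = 9105/ 15623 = 0.58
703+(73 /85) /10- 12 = 587423 /850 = 691.09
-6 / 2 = -3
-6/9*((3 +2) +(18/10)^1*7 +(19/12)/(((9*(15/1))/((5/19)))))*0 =0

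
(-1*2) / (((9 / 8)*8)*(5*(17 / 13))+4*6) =-26 / 1077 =-0.02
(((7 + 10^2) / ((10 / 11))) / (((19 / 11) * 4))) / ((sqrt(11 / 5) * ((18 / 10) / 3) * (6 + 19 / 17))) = 1819 * sqrt(55) / 5016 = 2.69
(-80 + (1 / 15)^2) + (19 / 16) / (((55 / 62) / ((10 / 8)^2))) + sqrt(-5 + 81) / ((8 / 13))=-24679967 / 316800 + 13 *sqrt(19) / 4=-63.74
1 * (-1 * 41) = -41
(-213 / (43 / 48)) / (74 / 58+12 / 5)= -1482480 / 22919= -64.68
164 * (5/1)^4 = 102500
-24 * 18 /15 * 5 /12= -12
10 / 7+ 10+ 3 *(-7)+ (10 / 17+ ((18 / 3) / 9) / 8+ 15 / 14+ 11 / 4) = -259 / 51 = -5.08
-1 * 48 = -48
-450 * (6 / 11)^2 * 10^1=-162000 / 121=-1338.84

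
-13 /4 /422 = -13 /1688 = -0.01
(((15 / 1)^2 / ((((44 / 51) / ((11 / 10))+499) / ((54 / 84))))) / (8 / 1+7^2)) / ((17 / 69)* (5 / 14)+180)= 475065 / 16849936763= 0.00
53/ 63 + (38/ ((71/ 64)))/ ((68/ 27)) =1098179/ 76041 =14.44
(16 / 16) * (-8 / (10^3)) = -1 / 125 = -0.01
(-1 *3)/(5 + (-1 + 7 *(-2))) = 3/10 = 0.30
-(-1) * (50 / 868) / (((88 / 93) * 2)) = 75 / 2464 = 0.03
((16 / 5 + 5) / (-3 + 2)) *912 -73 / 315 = -2355769 / 315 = -7478.63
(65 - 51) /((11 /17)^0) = 14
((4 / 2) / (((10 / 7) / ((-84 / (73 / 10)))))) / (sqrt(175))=-168 * sqrt(7) / 365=-1.22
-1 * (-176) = 176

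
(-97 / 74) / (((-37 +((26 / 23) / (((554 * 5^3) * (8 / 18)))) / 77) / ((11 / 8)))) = 0.05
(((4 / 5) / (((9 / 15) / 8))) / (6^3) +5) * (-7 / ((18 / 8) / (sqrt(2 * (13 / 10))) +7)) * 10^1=-41685280 / 792747 +114520 * sqrt(65) / 88083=-42.10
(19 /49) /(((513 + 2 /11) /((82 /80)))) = 8569 /11064200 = 0.00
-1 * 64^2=-4096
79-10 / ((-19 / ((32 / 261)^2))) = 102259861 / 1294299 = 79.01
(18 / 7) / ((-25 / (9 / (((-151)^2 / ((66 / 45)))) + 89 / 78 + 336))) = -8993983899 / 259361375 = -34.68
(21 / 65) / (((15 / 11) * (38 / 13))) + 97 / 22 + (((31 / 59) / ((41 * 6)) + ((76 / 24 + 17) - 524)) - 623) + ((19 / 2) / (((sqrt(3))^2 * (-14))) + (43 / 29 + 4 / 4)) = -1120.08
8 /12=2 /3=0.67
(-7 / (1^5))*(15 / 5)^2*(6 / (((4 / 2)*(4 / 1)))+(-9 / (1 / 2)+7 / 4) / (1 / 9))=18333 / 2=9166.50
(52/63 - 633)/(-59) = 39827/3717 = 10.71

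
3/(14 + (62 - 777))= -3/701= -0.00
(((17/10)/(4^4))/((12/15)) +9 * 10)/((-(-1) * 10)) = 184337/20480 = 9.00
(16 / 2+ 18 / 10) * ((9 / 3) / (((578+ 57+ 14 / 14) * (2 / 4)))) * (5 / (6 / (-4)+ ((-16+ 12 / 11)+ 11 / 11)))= -539 / 17967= -0.03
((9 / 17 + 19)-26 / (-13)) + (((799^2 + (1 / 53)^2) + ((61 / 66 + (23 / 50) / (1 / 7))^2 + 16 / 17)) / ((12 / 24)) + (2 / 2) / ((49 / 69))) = 2033519389818689809 / 1592592395625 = 1276861.17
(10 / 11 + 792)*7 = 61054 / 11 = 5550.36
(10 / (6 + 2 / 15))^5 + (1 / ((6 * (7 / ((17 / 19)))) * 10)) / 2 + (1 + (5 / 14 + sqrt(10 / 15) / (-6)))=12.74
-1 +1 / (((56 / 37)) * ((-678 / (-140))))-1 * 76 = -104227 / 1356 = -76.86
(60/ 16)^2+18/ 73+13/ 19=332731/ 22192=14.99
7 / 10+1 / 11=87 / 110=0.79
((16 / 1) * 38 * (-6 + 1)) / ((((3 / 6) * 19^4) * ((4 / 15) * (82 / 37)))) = -22200 / 281219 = -0.08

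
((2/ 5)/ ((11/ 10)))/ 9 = 4/ 99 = 0.04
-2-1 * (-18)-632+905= 289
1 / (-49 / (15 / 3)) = -5 / 49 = -0.10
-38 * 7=-266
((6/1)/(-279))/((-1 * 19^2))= 2/33573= 0.00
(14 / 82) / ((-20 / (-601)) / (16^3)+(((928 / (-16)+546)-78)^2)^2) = 4307968 / 713006866442240205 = 0.00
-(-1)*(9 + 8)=17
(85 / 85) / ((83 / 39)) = 39 / 83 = 0.47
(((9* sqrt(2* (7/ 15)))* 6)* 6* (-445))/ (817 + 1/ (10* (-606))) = -58248720* sqrt(210)/ 4951019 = -170.49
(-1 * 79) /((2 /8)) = -316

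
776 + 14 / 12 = 4663 / 6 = 777.17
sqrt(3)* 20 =20* sqrt(3) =34.64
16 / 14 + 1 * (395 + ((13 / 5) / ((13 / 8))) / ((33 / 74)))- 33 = 423574 / 1155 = 366.73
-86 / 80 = -43 / 40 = -1.08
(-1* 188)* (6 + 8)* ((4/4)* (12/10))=-15792/5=-3158.40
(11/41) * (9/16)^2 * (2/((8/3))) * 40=13365/5248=2.55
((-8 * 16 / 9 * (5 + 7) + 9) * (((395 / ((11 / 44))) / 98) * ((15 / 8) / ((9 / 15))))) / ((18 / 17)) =-7692.68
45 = 45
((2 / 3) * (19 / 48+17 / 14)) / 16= 541 / 8064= 0.07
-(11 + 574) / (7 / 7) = -585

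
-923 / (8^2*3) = -923 / 192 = -4.81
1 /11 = 0.09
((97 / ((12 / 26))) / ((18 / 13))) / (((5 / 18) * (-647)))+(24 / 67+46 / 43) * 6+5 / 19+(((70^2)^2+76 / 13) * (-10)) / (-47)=3316337270101269013 / 649177717890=5108519.87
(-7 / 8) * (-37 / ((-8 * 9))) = -259 / 576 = -0.45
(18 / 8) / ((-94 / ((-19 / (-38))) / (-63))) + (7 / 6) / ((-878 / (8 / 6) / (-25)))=2371817 / 2971152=0.80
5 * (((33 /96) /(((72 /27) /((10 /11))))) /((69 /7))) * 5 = 875 /2944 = 0.30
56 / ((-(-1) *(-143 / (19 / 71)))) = -1064 / 10153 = -0.10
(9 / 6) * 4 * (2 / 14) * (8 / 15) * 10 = 32 / 7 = 4.57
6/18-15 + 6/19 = -818/57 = -14.35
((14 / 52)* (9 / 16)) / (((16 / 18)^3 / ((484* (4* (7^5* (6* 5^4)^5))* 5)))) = 10822311068471431732177734375 / 416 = 26015170837671710894658020.00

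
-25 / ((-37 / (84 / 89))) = 2100 / 3293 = 0.64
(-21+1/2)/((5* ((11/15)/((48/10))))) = -1476/55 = -26.84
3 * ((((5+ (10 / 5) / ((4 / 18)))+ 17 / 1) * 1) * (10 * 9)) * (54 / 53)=8527.92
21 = 21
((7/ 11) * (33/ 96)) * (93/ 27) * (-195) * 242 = -1706705/ 48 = -35556.35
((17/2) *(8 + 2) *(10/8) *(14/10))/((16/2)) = 595/32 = 18.59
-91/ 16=-5.69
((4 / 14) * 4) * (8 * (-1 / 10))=-32 / 35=-0.91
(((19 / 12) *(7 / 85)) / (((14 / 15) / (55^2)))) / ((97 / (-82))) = -2356475 / 6596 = -357.26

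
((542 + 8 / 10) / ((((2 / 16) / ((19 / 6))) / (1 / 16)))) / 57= 1357 / 90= 15.08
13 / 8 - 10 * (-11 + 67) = -4467 / 8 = -558.38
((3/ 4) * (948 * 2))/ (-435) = -474/ 145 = -3.27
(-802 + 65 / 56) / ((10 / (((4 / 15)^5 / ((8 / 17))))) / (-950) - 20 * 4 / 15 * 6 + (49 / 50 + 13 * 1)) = 5794232400 / 156956429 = 36.92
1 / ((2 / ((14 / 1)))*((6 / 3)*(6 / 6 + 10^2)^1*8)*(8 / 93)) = 651 / 12928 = 0.05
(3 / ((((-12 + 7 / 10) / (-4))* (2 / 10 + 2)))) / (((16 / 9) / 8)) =2700 / 1243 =2.17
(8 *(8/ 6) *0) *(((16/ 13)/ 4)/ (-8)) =0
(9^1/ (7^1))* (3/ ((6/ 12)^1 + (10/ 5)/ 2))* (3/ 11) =54/ 77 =0.70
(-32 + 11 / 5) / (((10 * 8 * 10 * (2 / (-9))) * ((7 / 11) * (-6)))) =-4917 / 112000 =-0.04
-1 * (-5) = 5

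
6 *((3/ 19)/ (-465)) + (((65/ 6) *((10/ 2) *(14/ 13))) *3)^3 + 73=15783574354/ 2945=5359448.00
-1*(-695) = 695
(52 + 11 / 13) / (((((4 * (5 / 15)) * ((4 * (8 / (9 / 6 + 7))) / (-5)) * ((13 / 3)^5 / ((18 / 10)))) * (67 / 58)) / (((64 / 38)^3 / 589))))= -0.00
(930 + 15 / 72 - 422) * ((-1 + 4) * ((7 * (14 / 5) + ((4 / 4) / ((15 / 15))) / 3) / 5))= 3646903 / 600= 6078.17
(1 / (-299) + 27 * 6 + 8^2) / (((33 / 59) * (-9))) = -362437 / 8073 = -44.89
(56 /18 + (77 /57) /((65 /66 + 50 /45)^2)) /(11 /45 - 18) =-100679824 /522909545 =-0.19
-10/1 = -10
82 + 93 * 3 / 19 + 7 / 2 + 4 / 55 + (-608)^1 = -1061183 / 2090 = -507.74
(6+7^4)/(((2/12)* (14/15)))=108315/7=15473.57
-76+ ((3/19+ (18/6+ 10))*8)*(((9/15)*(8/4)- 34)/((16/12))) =-50644/19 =-2665.47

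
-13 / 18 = -0.72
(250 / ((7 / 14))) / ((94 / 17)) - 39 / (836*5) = 17763167 / 196460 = 90.42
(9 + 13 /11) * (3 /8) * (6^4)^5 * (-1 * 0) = 0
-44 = -44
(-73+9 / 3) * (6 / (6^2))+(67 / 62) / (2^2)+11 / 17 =-135959 / 12648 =-10.75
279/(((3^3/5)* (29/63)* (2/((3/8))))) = 9765/464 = 21.05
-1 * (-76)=76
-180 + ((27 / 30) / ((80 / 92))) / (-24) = -288069 / 1600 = -180.04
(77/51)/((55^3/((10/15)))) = 14/2314125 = 0.00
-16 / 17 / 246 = -8 / 2091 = -0.00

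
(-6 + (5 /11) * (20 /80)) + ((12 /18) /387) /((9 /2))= -2706115 /459756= -5.89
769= 769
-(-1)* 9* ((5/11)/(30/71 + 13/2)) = 0.59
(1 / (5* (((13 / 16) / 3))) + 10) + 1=763 / 65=11.74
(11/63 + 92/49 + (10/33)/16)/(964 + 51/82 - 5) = 0.00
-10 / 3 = -3.33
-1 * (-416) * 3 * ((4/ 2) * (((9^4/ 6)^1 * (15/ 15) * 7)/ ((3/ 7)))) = 44579808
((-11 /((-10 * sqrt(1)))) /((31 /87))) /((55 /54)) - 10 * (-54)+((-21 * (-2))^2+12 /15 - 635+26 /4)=2602963 /1550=1679.33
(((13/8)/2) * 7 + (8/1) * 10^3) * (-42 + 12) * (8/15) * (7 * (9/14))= -1152819/2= -576409.50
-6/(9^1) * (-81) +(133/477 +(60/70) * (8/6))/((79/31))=14391331/263781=54.56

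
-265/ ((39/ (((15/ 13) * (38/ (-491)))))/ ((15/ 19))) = 39750/ 82979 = 0.48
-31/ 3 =-10.33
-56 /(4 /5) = -70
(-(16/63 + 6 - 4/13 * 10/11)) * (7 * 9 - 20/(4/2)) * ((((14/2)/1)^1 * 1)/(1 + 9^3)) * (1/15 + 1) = -22820528/7046325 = -3.24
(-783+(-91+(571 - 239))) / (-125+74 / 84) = 22764 / 5213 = 4.37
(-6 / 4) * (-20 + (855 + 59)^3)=-1145327886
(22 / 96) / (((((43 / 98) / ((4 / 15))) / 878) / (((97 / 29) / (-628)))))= -22952237 / 35240220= -0.65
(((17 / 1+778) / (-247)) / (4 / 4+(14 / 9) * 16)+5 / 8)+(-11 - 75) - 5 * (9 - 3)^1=-115.50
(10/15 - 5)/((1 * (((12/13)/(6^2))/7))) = -1183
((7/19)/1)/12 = 7/228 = 0.03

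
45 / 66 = 15 / 22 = 0.68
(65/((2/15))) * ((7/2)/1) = 6825/4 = 1706.25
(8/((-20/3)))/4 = -3/10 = -0.30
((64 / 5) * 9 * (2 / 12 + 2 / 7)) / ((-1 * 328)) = -228 / 1435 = -0.16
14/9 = 1.56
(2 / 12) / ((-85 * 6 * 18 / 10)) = -1 / 5508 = -0.00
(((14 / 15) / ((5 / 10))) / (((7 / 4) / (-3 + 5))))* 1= 32 / 15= 2.13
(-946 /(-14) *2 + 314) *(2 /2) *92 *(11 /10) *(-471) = -749296944 /35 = -21408484.11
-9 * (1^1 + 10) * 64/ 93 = -2112/ 31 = -68.13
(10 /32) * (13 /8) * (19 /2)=1235 /256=4.82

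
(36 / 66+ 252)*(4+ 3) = 19446 / 11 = 1767.82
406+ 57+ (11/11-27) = 437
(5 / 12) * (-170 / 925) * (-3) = 0.23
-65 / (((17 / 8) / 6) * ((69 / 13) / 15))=-202800 / 391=-518.67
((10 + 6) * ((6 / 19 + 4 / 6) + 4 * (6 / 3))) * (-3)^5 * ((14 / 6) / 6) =-258048 / 19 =-13581.47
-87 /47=-1.85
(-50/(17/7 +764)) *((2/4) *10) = -350/1073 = -0.33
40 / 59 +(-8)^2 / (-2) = -1848 / 59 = -31.32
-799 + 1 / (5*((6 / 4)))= -11983 / 15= -798.87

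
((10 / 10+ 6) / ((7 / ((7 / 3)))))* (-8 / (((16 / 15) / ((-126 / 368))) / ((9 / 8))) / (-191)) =-19845 / 562304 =-0.04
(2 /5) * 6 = 12 /5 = 2.40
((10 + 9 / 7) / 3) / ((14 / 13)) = 1027 / 294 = 3.49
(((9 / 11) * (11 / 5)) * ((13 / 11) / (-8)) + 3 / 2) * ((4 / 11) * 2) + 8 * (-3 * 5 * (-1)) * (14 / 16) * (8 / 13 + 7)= 6296034 / 7865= 800.51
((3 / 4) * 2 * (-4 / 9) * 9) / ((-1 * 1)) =6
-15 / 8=-1.88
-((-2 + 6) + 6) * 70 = -700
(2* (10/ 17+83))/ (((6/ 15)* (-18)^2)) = 1.29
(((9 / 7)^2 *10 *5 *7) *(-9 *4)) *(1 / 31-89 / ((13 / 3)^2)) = 3595719600 / 36673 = 98048.14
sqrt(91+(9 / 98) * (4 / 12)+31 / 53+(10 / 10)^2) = sqrt(50990770) / 742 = 9.62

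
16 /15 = 1.07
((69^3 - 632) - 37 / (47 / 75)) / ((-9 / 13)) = -200296772 / 423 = -473514.83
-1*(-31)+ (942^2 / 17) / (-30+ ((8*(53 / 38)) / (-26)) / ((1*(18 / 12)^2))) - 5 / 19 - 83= -19306272351 / 10838911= -1781.20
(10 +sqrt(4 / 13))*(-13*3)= -411.63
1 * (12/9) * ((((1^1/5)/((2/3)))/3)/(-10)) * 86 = -86/75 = -1.15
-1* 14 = -14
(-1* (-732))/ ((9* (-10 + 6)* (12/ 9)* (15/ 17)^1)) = -17.28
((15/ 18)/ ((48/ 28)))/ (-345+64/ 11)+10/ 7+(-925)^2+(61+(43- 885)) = 854845.43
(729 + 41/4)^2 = 8743849/16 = 546490.56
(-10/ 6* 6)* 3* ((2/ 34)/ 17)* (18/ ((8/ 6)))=-405/ 289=-1.40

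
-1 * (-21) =21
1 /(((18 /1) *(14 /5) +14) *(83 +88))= 0.00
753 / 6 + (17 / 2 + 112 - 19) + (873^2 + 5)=762361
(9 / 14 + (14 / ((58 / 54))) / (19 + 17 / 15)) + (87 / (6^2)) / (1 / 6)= 15.79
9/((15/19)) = 57/5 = 11.40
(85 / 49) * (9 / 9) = 85 / 49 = 1.73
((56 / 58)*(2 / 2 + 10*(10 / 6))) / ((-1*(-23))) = 1484 / 2001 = 0.74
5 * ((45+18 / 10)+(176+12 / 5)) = 1126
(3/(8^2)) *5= 15/64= 0.23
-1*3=-3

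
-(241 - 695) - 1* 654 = -200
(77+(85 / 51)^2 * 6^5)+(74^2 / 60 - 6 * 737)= 260194 / 15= 17346.27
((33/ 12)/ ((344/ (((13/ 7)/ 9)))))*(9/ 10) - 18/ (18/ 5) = -481457/ 96320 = -5.00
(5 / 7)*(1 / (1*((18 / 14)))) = 0.56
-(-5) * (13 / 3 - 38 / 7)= -115 / 21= -5.48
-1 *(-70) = 70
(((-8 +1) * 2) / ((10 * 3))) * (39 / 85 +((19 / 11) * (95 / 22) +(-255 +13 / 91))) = 35556839 / 308550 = 115.24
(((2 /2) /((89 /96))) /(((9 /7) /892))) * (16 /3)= 3196928 /801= 3991.17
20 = 20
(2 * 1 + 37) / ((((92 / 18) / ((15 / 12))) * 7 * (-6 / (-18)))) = 5265 / 1288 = 4.09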